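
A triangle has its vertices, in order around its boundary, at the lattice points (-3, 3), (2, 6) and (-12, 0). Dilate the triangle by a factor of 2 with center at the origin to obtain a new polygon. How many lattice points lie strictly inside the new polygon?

19

Using the shoelace formula, 2A = |((-3)·6 − 2·3) + (2·0 − (-12)·6) + ((-12)·3 − (-3)·0)| = 12, so the area is 6.
The number of boundary lattice points is Σ gcd(|Δx|,|Δy|) = gcd(5,3) + gcd(14,6) + gcd(9,3) = 1+2+3 = 6.
Scaling by 2 multiplies the area by 2² = 4 (so the new area is 24) and multiplies the boundary lattice-point count by 2, giving 12.
By Pick's theorem, the interior count of the dilated polygon is 24 − 12/2 + 1 = 19.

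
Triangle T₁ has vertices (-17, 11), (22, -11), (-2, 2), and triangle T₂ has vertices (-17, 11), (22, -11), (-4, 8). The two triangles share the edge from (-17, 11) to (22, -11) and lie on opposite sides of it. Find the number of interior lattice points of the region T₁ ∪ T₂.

The union is the simple quadrilateral with vertices (-17, 11), (-2, 2), (22, -11), (-4, 8) in order.
Using the shoelace formula, 2A = |[(-17)·2 − (-2)·11] + [(-2)·(-11) − 22·2] + [22·8 − (-4)·(-11)] + [(-4)·11 − (-17)·8]| = 190, so the area is 95.
Along each edge there are gcd(|Δx|,|Δy|)+1 lattice points, so counting each shared vertex once the boundary has gcd(15,9) + gcd(24,13) + gcd(26,19) + gcd(13,3) = 3+1+1+1 = 6.
By Pick's theorem I = A − B/2 + 1 = 95 − 6/2 + 1 = 93.

93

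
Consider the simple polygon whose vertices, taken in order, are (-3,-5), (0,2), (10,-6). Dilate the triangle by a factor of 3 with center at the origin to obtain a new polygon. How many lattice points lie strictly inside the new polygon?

Using the shoelace formula, 2A = |((-3)·2 − 0·(-5)) + (0·(-6) − 10·2) + (10·(-5) − (-3)·(-6))| = 94, so the area is 47.
Along each edge there are gcd(|Δx|,|Δy|)+1 lattice points, so counting each shared vertex once the boundary has gcd(3,7) + gcd(10,8) + gcd(13,1) = 1+2+1 = 4.
Scaling by 3 multiplies the area by 3² = 9 (so the new area is 423) and multiplies the boundary lattice-point count by 3, giving 12.
By Pick's theorem, the interior count of the dilated polygon is 423 − 12/2 + 1 = 418.

418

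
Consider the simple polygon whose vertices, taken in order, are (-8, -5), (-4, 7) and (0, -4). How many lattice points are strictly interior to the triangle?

By the shoelace formula, twice the signed area is |((-8)·7 − (-4)·(-5)) + ((-4)·(-4) − 0·7) + (0·(-5) − (-8)·(-4))| = 92, so the area is 46.
Along each edge there are gcd(|Δx|,|Δy|)+1 lattice points, so counting each shared vertex once the boundary has gcd(4,12) + gcd(4,11) + gcd(8,1) = 4+1+1 = 6.
Pick's theorem gives I = A − B/2 + 1 = 46 − 6/2 + 1 = 44.

44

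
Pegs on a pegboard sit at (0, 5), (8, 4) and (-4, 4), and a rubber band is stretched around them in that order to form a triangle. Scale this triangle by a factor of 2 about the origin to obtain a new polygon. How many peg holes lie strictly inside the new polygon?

11

By the shoelace formula, twice the signed area is |(0·4 − 8·5) + (8·4 − (-4)·4) + ((-4)·5 − 0·4)| = 12, so the area is 6.
Summing gcd(|Δx|,|Δy|) over the edges gives the boundary count: gcd(8,1) + gcd(12,0) + gcd(4,1) = 1+12+1 = 14.
Scaling by 2 multiplies the area by 2² = 4 (so the new area is 24) and multiplies the boundary lattice-point count by 2, giving 28.
By Pick's theorem, the interior count of the dilated polygon is 24 − 28/2 + 1 = 11.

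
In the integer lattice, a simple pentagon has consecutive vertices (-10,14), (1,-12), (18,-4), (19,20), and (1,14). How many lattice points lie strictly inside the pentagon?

568

Using the shoelace formula, 2A = |((-10)·(-12) − 1·14) + (1·(-4) − 18·(-12)) + (18·20 − 19·(-4)) + (19·14 − 1·20) + (1·14 − (-10)·14)| = 1154, so the area is 577.
Summing gcd(|Δx|,|Δy|) over the edges gives the boundary count: gcd(11,26) + gcd(17,8) + gcd(1,24) + gcd(18,6) + gcd(11,0) = 1+1+1+6+11 = 20.
Pick's theorem gives I = A − B/2 + 1 = 577 − 20/2 + 1 = 568.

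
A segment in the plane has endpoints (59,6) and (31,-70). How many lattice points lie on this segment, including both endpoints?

The number of lattice points on a segment between lattice points is gcd(|Δx|,|Δy|) + 1 = gcd(28,76) + 1 = 4 + 1 = 5.

5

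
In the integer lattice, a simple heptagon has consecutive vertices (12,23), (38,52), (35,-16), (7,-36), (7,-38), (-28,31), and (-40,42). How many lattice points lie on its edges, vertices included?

The number of boundary lattice points is Σ gcd(|Δx|,|Δy|) = gcd(26,29) + gcd(3,68) + gcd(28,20) + gcd(0,2) + gcd(35,69) + gcd(12,11) + gcd(52,19) = 1+1+4+2+1+1+1 = 11.

11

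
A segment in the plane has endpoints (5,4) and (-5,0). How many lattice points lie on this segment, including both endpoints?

3

The number of lattice points on a segment between lattice points is gcd(|Δx|,|Δy|) + 1 = gcd(10,4) + 1 = 2 + 1 = 3.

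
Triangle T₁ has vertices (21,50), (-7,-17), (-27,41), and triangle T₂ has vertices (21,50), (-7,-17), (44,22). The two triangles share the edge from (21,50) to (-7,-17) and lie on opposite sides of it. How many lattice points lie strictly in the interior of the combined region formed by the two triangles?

The union is the simple quadrilateral with vertices (21,50), (-27,41), (-7,-17), (44,22) in order.
The shoelace formula gives twice the area as |[21·41 − (-27)·50] + [(-27)·(-17) − (-7)·41] + [(-7)·22 − 44·(-17)] + [44·50 − 21·22]| = 5289, so the area is 5289/2.
Summing gcd(|Δx|,|Δy|) over the edges gives the boundary count: gcd(48,9) + gcd(20,58) + gcd(51,39) + gcd(23,28) = 3+2+3+1 = 9.
By Pick's theorem I = A − B/2 + 1 = 5289/2 − 9/2 + 1 = 2641.

2641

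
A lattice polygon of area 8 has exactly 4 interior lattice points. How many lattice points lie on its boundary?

10

Pick's theorem gives A = I + B/2 − 1, so B = 2(A − I + 1) = 2(8 − 4 + 1) = 10.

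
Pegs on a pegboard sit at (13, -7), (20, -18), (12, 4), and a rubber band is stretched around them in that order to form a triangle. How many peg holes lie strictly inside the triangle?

Using the shoelace formula, 2A = |[13·(-18) − 20·(-7)] + [20·4 − 12·(-18)] + [12·(-7) − 13·4]| = 66, so the area is 33.
The number of boundary lattice points is Σ gcd(|Δx|,|Δy|) = gcd(7,11) + gcd(8,22) + gcd(1,11) = 1+2+1 = 4.
By Pick's theorem A = I + B/2 − 1, so I = 33 − 4/2 + 1 = 32.

32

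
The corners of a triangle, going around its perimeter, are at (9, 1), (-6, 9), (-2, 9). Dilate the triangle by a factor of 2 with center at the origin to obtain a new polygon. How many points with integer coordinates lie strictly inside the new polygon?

59

The shoelace formula gives twice the area as |(9·9 − (-6)·1) + ((-6)·9 − (-2)·9) + ((-2)·1 − 9·9)| = 32, so the area is 16.
Summing gcd(|Δx|,|Δy|) over the edges gives the boundary count: gcd(15,8) + gcd(4,0) + gcd(11,8) = 1+4+1 = 6.
Scaling by 2 multiplies the area by 2² = 4 (so the new area is 64) and multiplies the boundary lattice-point count by 2, giving 12.
By Pick's theorem, the interior count of the dilated polygon is 64 − 12/2 + 1 = 59.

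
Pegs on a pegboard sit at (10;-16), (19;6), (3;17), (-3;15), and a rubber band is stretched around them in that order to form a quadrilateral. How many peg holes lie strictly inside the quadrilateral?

330

The shoelace formula gives twice the area as |(10·6 − 19·(-16)) + (19·17 − 3·6) + (3·15 − (-3)·17) + ((-3)·(-16) − 10·15)| = 663, so the area is 331.5.
Along each edge there are gcd(|Δx|,|Δy|)+1 lattice points, so counting each shared vertex once the boundary has gcd(9,22) + gcd(16,11) + gcd(6,2) + gcd(13,31) = 1+1+2+1 = 5.
Pick's theorem gives I = A − B/2 + 1 = 331.5 − 5/2 + 1 = 330.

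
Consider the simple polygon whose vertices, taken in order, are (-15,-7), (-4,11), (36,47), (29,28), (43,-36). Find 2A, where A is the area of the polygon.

4221

The shoelace formula gives twice the area as |((-15)·11 − (-4)·(-7)) + ((-4)·47 − 36·11) + (36·28 − 29·47) + (29·(-36) − 43·28) + (43·(-7) − (-15)·(-36))| = 4221, so the area is 2110.5.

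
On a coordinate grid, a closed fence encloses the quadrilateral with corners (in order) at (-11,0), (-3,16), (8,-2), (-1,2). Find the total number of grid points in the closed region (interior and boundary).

138

By the shoelace formula, twice the signed area is |((-11)·16 − (-3)·0) + ((-3)·(-2) − 8·16) + (8·2 − (-1)·(-2)) + ((-1)·0 − (-11)·2)| = 262, so the area is 131.
Summing gcd(|Δx|,|Δy|) over the edges gives the boundary count: gcd(8,16) + gcd(11,18) + gcd(9,4) + gcd(10,2) = 8+1+1+2 = 12.
Pick's theorem gives I = A − B/2 + 1 = 131 − 12/2 + 1 = 126, so the closed region contains I + B = 126 + 12 = 138 lattice points.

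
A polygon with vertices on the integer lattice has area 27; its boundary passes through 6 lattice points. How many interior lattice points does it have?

From Pick's theorem, I = A − B/2 + 1 = 27 − 6/2 + 1 = 25.

25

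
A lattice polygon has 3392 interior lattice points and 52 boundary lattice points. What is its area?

Pick's theorem states A = I + B/2 − 1, so A = 3392 + 52/2 − 1 = 3417.

3417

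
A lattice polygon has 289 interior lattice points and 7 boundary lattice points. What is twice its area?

583

By Pick's theorem, A = I + B/2 − 1 = 289 + 7/2 − 1 = 583/2.
Hence 2A = 583.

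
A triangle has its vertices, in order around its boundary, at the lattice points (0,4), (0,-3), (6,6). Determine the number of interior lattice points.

16

By the shoelace formula, twice the signed area is |[0·(-3) − 0·4] + [0·6 − 6·(-3)] + [6·4 − 0·6]| = 42, so the area is 21.
The number of boundary lattice points is Σ gcd(|Δx|,|Δy|) = gcd(0,7) + gcd(6,9) + gcd(6,2) = 7+3+2 = 12.
Pick's theorem gives I = A − B/2 + 1 = 21 − 12/2 + 1 = 16.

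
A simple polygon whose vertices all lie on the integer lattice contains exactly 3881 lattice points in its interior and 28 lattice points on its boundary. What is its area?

Pick's theorem states A = I + B/2 − 1, so A = 3881 + 28/2 − 1 = 3894.

3894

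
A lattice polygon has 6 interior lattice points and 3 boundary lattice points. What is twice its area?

13

Pick's theorem states A = I + B/2 − 1, so A = 6 + 3/2 − 1 = 13/2.
Hence 2A = 13.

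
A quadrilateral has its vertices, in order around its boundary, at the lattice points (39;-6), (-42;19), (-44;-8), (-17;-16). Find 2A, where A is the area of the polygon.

The shoelace formula gives twice the area as |(39·19 − (-42)·(-6)) + ((-42)·(-8) − (-44)·19) + ((-44)·(-16) − (-17)·(-8)) + ((-17)·(-6) − 39·(-16))| = 2955, so the area is 2955/2.

2955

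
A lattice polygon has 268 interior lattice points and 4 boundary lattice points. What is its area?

269

Pick's theorem states A = I + B/2 − 1, so A = 268 + 4/2 − 1 = 269.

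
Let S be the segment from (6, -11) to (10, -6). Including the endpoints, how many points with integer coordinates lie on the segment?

The number of lattice points on a segment between lattice points is gcd(|Δx|,|Δy|) + 1 = gcd(4,5) + 1 = 1 + 1 = 2.

2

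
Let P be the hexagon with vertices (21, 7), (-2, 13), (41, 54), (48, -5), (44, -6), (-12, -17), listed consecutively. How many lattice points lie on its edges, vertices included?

8

Summing gcd(|Δx|,|Δy|) over the edges gives the boundary count: gcd(23,6) + gcd(43,41) + gcd(7,59) + gcd(4,1) + gcd(56,11) + gcd(33,24) = 1+1+1+1+1+3 = 8.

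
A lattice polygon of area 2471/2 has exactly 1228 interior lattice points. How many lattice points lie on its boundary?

Pick's theorem gives A = I + B/2 − 1, so B = 2(A − I + 1) = 2(2471/2 − 1228 + 1) = 17.

17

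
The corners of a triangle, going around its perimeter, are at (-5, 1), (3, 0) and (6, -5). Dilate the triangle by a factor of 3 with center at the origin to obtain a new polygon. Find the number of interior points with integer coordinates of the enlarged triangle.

163

By the shoelace formula, twice the signed area is |[(-5)·0 − 3·1] + [3·(-5) − 6·0] + [6·1 − (-5)·(-5)]| = 37, so the area is 37/2.
Summing gcd(|Δx|,|Δy|) over the edges gives the boundary count: gcd(8,1) + gcd(3,5) + gcd(11,6) = 1+1+1 = 3.
Scaling by 3 multiplies the area by 3² = 9 (so the new area is 333/2) and multiplies the boundary lattice-point count by 3, giving 9.
By Pick's theorem, the interior count of the dilated polygon is 333/2 − 9/2 + 1 = 163.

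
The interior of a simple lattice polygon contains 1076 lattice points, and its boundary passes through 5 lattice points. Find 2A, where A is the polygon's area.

Pick's theorem states A = I + B/2 − 1, so A = 1076 + 5/2 − 1 = 2155/2.
Hence 2A = 2155.

2155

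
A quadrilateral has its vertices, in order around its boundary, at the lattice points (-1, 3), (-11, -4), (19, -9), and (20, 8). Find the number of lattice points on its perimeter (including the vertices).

8

The number of boundary lattice points is Σ gcd(|Δx|,|Δy|) = gcd(10,7) + gcd(30,5) + gcd(1,17) + gcd(21,5) = 1+5+1+1 = 8.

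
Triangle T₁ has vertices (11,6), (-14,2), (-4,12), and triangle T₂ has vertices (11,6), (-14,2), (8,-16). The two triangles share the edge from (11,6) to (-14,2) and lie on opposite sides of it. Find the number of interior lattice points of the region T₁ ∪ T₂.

367

The union is the simple quadrilateral with vertices (11,6), (-4,12), (-14,2), (8,-16) in order.
The shoelace formula gives twice the area as |[11·12 − (-4)·6] + [(-4)·2 − (-14)·12] + [(-14)·(-16) − 8·2] + [8·6 − 11·(-16)]| = 748, so the area is 374.
Along each edge there are gcd(|Δx|,|Δy|)+1 lattice points, so counting each shared vertex once the boundary has gcd(15,6) + gcd(10,10) + gcd(22,18) + gcd(3,22) = 3+10+2+1 = 16.
By Pick's theorem I = A − B/2 + 1 = 374 − 16/2 + 1 = 367.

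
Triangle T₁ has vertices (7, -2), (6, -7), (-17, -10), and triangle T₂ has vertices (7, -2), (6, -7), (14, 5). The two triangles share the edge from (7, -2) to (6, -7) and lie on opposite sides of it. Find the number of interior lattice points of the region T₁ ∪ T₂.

The union is the simple quadrilateral with vertices (7, -2), (-17, -10), (6, -7), (14, 5) in order.
Using the shoelace formula, 2A = |(7·(-10) − (-17)·(-2)) + ((-17)·(-7) − 6·(-10)) + (6·5 − 14·(-7)) + (14·(-2) − 7·5)| = 140, so the area is 70.
The number of boundary lattice points is Σ gcd(|Δx|,|Δy|) = gcd(24,8) + gcd(23,3) + gcd(8,12) + gcd(7,7) = 8+1+4+7 = 20.
By Pick's theorem I = A − B/2 + 1 = 70 − 20/2 + 1 = 61.

61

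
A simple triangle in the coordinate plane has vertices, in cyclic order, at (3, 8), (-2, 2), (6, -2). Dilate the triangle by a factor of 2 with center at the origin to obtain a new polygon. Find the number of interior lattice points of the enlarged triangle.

131

The shoelace formula gives twice the area as |(3·2 − (-2)·8) + ((-2)·(-2) − 6·2) + (6·8 − 3·(-2))| = 68, so the area is 34.
Summing gcd(|Δx|,|Δy|) over the edges gives the boundary count: gcd(5,6) + gcd(8,4) + gcd(3,10) = 1+4+1 = 6.
Scaling by 2 multiplies the area by 2² = 4 (so the new area is 136) and multiplies the boundary lattice-point count by 2, giving 12.
By Pick's theorem, the interior count of the dilated polygon is 136 − 12/2 + 1 = 131.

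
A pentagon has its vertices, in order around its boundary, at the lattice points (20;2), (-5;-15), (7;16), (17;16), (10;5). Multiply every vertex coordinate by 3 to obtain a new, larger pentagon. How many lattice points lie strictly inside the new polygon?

By the shoelace formula, twice the signed area is |(20·(-15) − (-5)·2) + ((-5)·16 − 7·(-15)) + (7·16 − 17·16) + (17·5 − 10·16) + (10·2 − 20·5)| = 580, so the area is 290.
Along each edge there are gcd(|Δx|,|Δy|)+1 lattice points, so counting each shared vertex once the boundary has gcd(25,17) + gcd(12,31) + gcd(10,0) + gcd(7,11) + gcd(10,3) = 1+1+10+1+1 = 14.
Scaling by 3 multiplies the area by 3² = 9 (so the new area is 2610) and multiplies the boundary lattice-point count by 3, giving 42.
By Pick's theorem, the interior count of the dilated polygon is 2610 − 42/2 + 1 = 2590.

2590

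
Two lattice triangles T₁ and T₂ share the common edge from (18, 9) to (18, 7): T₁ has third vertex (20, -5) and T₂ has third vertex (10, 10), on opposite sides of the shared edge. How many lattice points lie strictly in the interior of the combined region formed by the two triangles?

8

The union is the simple quadrilateral with vertices (18, 9), (20, -5), (18, 7), (10, 10) in order.
Using the shoelace formula, 2A = |[18·(-5) − 20·9] + [20·7 − 18·(-5)] + [18·10 − 10·7] + [10·9 − 18·10]| = 20, so the area is 10.
Along each edge there are gcd(|Δx|,|Δy|)+1 lattice points, so counting each shared vertex once the boundary has gcd(2,14) + gcd(2,12) + gcd(8,3) + gcd(8,1) = 2+2+1+1 = 6.
By Pick's theorem I = A − B/2 + 1 = 10 − 6/2 + 1 = 8.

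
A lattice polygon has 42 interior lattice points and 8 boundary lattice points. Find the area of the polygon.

45

By Pick's theorem, A = I + B/2 − 1 = 42 + 8/2 − 1 = 45.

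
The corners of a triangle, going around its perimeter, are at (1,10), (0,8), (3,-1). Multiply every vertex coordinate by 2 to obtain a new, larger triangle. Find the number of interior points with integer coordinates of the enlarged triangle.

By the shoelace formula, twice the signed area is |[1·8 − 0·10] + [0·(-1) − 3·8] + [3·10 − 1·(-1)]| = 15, so the area is 7.5.
Along each edge there are gcd(|Δx|,|Δy|)+1 lattice points, so counting each shared vertex once the boundary has gcd(1,2) + gcd(3,9) + gcd(2,11) = 1+3+1 = 5.
Scaling by 2 multiplies the area by 2² = 4 (so the new area is 30) and multiplies the boundary lattice-point count by 2, giving 10.
By Pick's theorem, the interior count of the dilated polygon is 30 − 10/2 + 1 = 26.

26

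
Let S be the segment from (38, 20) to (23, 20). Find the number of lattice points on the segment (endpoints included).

16

The number of lattice points on a segment between lattice points is gcd(|Δx|,|Δy|) + 1 = gcd(15,0) + 1 = 15 + 1 = 16.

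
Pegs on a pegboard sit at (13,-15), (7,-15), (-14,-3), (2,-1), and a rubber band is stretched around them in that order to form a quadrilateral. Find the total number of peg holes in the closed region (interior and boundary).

Using the shoelace formula, 2A = |(13·(-15) − 7·(-15)) + (7·(-3) − (-14)·(-15)) + ((-14)·(-1) − 2·(-3)) + (2·(-15) − 13·(-1))| = 318, so the area is 159.
The number of boundary lattice points is Σ gcd(|Δx|,|Δy|) = gcd(6,0) + gcd(21,12) + gcd(16,2) + gcd(11,14) = 6+3+2+1 = 12.
Pick's theorem gives I = A − B/2 + 1 = 159 − 12/2 + 1 = 154, so the closed region contains I + B = 154 + 12 = 166 lattice points.

166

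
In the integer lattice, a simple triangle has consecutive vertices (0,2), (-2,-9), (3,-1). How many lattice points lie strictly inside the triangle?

18

By the shoelace formula, twice the signed area is |[0·(-9) − (-2)·2] + [(-2)·(-1) − 3·(-9)] + [3·2 − 0·(-1)]| = 39, so the area is 39/2.
The number of boundary lattice points is Σ gcd(|Δx|,|Δy|) = gcd(2,11) + gcd(5,8) + gcd(3,3) = 1+1+3 = 5.
By Pick's theorem A = I + B/2 − 1, so I = 39/2 − 5/2 + 1 = 18.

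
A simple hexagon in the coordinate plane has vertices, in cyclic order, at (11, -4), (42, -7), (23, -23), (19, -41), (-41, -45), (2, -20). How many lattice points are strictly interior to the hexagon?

By the shoelace formula, twice the signed area is |[11·(-7) − 42·(-4)] + [42·(-23) − 23·(-7)] + [23·(-41) − 19·(-23)] + [19·(-45) − (-41)·(-41)] + [(-41)·(-20) − 2·(-45)] + [2·(-4) − 11·(-20)]| = 2634, so the area is 1317.
Summing gcd(|Δx|,|Δy|) over the edges gives the boundary count: gcd(31,3) + gcd(19,16) + gcd(4,18) + gcd(60,4) + gcd(43,25) + gcd(9,16) = 1+1+2+4+1+1 = 10.
By Pick's theorem A = I + B/2 − 1, so I = 1317 − 10/2 + 1 = 1313.

1313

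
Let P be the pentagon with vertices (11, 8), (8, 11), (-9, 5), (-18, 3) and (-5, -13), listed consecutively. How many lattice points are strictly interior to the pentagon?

303

The shoelace formula gives twice the area as |[11·11 − 8·8] + [8·5 − (-9)·11] + [(-9)·3 − (-18)·5] + [(-18)·(-13) − (-5)·3] + [(-5)·8 − 11·(-13)]| = 611, so the area is 611/2.
Summing gcd(|Δx|,|Δy|) over the edges gives the boundary count: gcd(3,3) + gcd(17,6) + gcd(9,2) + gcd(13,16) + gcd(16,21) = 3+1+1+1+1 = 7.
Pick's theorem gives I = A − B/2 + 1 = 611/2 − 7/2 + 1 = 303.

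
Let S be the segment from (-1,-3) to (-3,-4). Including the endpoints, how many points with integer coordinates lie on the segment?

2

The number of lattice points on a segment between lattice points is gcd(|Δx|,|Δy|) + 1 = gcd(2,1) + 1 = 1 + 1 = 2.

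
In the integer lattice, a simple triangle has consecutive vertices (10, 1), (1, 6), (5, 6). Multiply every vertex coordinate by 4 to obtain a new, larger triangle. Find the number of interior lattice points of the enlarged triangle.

By the shoelace formula, twice the signed area is |[10·6 − 1·1] + [1·6 − 5·6] + [5·1 − 10·6]| = 20, so the area is 10.
Summing gcd(|Δx|,|Δy|) over the edges gives the boundary count: gcd(9,5) + gcd(4,0) + gcd(5,5) = 1+4+5 = 10.
Scaling by 4 multiplies the area by 4² = 16 (so the new area is 160) and multiplies the boundary lattice-point count by 4, giving 40.
By Pick's theorem, the interior count of the dilated polygon is 160 − 40/2 + 1 = 141.

141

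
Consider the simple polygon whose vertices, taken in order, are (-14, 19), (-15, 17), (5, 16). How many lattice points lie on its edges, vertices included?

3

Summing gcd(|Δx|,|Δy|) over the edges gives the boundary count: gcd(1,2) + gcd(20,1) + gcd(19,3) = 1+1+1 = 3.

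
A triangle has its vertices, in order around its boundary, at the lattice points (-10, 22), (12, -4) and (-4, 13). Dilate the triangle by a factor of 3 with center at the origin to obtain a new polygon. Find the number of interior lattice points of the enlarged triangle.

By the shoelace formula, twice the signed area is |((-10)·(-4) − 12·22) + (12·13 − (-4)·(-4)) + ((-4)·22 − (-10)·13)| = 42, so the area is 21.
Along each edge there are gcd(|Δx|,|Δy|)+1 lattice points, so counting each shared vertex once the boundary has gcd(22,26) + gcd(16,17) + gcd(6,9) = 2+1+3 = 6.
Scaling by 3 multiplies the area by 3² = 9 (so the new area is 189) and multiplies the boundary lattice-point count by 3, giving 18.
By Pick's theorem, the interior count of the dilated polygon is 189 − 18/2 + 1 = 181.

181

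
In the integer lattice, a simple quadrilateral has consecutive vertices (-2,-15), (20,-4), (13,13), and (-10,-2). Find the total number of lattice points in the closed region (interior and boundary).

By the shoelace formula, twice the signed area is |((-2)·(-4) − 20·(-15)) + (20·13 − 13·(-4)) + (13·(-2) − (-10)·13) + ((-10)·(-15) − (-2)·(-2))| = 870, so the area is 435.
Along each edge there are gcd(|Δx|,|Δy|)+1 lattice points, so counting each shared vertex once the boundary has gcd(22,11) + gcd(7,17) + gcd(23,15) + gcd(8,13) = 11+1+1+1 = 14.
Pick's theorem gives I = A − B/2 + 1 = 435 − 14/2 + 1 = 429, so the closed region contains I + B = 429 + 14 = 443 lattice points.

443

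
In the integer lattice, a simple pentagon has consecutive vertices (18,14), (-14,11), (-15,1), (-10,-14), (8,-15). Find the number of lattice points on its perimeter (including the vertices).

9

Summing gcd(|Δx|,|Δy|) over the edges gives the boundary count: gcd(32,3) + gcd(1,10) + gcd(5,15) + gcd(18,1) + gcd(10,29) = 1+1+5+1+1 = 9.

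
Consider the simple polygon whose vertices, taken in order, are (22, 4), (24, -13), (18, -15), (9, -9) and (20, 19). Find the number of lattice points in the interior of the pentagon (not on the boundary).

By the shoelace formula, twice the signed area is |(22·(-13) − 24·4) + (24·(-15) − 18·(-13)) + (18·(-9) − 9·(-15)) + (9·19 − 20·(-9)) + (20·4 − 22·19)| = 522, so the area is 261.
Summing gcd(|Δx|,|Δy|) over the edges gives the boundary count: gcd(2,17) + gcd(6,2) + gcd(9,6) + gcd(11,28) + gcd(2,15) = 1+2+3+1+1 = 8.
Pick's theorem gives I = A − B/2 + 1 = 261 − 8/2 + 1 = 258.

258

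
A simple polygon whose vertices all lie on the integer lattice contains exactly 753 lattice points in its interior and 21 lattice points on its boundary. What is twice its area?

1525

By Pick's theorem, A = I + B/2 − 1 = 753 + 21/2 − 1 = 1525/2.
Hence 2A = 1525.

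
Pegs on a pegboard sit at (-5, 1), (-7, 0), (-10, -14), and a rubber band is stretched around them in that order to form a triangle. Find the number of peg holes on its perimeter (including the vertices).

Along each edge there are gcd(|Δx|,|Δy|)+1 lattice points, so counting each shared vertex once the boundary has gcd(2,1) + gcd(3,14) + gcd(5,15) = 1+1+5 = 7.

7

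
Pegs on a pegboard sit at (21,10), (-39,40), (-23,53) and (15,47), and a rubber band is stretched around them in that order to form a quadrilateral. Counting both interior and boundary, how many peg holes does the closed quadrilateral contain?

1333

The shoelace formula gives twice the area as |[21·40 − (-39)·10] + [(-39)·53 − (-23)·40] + [(-23)·47 − 15·53] + [15·10 − 21·47]| = 2630, so the area is 1315.
Along each edge there are gcd(|Δx|,|Δy|)+1 lattice points, so counting each shared vertex once the boundary has gcd(60,30) + gcd(16,13) + gcd(38,6) + gcd(6,37) = 30+1+2+1 = 34.
Pick's theorem gives I = A − B/2 + 1 = 1315 − 34/2 + 1 = 1299, so the closed region contains I + B = 1299 + 34 = 1333 lattice points.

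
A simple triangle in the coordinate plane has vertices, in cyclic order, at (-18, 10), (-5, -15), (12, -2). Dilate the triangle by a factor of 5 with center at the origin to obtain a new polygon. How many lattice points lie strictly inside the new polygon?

7406

The shoelace formula gives twice the area as |[(-18)·(-15) − (-5)·10] + [(-5)·(-2) − 12·(-15)] + [12·10 − (-18)·(-2)]| = 594, so the area is 297.
The number of boundary lattice points is Σ gcd(|Δx|,|Δy|) = gcd(13,25) + gcd(17,13) + gcd(30,12) = 1+1+6 = 8.
Scaling by 5 multiplies the area by 5² = 25 (so the new area is 7425) and multiplies the boundary lattice-point count by 5, giving 40.
By Pick's theorem, the interior count of the dilated polygon is 7425 − 40/2 + 1 = 7406.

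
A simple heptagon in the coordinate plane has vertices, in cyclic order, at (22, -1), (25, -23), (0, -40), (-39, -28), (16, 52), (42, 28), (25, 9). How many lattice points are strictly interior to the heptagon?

By the shoelace formula, twice the signed area is |(22·(-23) − 25·(-1)) + (25·(-40) − 0·(-23)) + (0·(-28) − (-39)·(-40)) + ((-39)·52 − 16·(-28)) + (16·28 − 42·52) + (42·9 − 25·28) + (25·(-1) − 22·9)| = 6902, so the area is 3451.
The number of boundary lattice points is Σ gcd(|Δx|,|Δy|) = gcd(3,22) + gcd(25,17) + gcd(39,12) + gcd(55,80) + gcd(26,24) + gcd(17,19) + gcd(3,10) = 1+1+3+5+2+1+1 = 14.
By Pick's theorem A = I + B/2 − 1, so I = 3451 − 14/2 + 1 = 3445.

3445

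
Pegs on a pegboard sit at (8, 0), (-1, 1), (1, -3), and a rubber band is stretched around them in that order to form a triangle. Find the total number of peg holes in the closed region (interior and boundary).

20

By the shoelace formula, twice the signed area is |[8·1 − (-1)·0] + [(-1)·(-3) − 1·1] + [1·0 − 8·(-3)]| = 34, so the area is 17.
Along each edge there are gcd(|Δx|,|Δy|)+1 lattice points, so counting each shared vertex once the boundary has gcd(9,1) + gcd(2,4) + gcd(7,3) = 1+2+1 = 4.
Pick's theorem gives I = A − B/2 + 1 = 17 − 4/2 + 1 = 16, so the closed region contains I + B = 16 + 4 = 20 lattice points.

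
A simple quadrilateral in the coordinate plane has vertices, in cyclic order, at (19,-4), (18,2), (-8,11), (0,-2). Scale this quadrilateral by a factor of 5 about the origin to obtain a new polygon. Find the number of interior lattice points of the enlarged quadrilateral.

The shoelace formula gives twice the area as |(19·2 − 18·(-4)) + (18·11 − (-8)·2) + ((-8)·(-2) − 0·11) + (0·(-4) − 19·(-2))| = 378, so the area is 189.
The number of boundary lattice points is Σ gcd(|Δx|,|Δy|) = gcd(1,6) + gcd(26,9) + gcd(8,13) + gcd(19,2) = 1+1+1+1 = 4.
Scaling by 5 multiplies the area by 5² = 25 (so the new area is 4725) and multiplies the boundary lattice-point count by 5, giving 20.
By Pick's theorem, the interior count of the dilated polygon is 4725 − 20/2 + 1 = 4716.

4716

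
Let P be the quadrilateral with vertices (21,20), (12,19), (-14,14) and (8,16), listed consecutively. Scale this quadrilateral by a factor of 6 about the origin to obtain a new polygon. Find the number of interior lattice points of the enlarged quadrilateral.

1444

The shoelace formula gives twice the area as |(21·19 − 12·20) + (12·14 − (-14)·19) + ((-14)·16 − 8·14) + (8·20 − 21·16)| = 81, so the area is 81/2.
Along each edge there are gcd(|Δx|,|Δy|)+1 lattice points, so counting each shared vertex once the boundary has gcd(9,1) + gcd(26,5) + gcd(22,2) + gcd(13,4) = 1+1+2+1 = 5.
Scaling by 6 multiplies the area by 6² = 36 (so the new area is 1458) and multiplies the boundary lattice-point count by 6, giving 30.
By Pick's theorem, the interior count of the dilated polygon is 1458 − 30/2 + 1 = 1444.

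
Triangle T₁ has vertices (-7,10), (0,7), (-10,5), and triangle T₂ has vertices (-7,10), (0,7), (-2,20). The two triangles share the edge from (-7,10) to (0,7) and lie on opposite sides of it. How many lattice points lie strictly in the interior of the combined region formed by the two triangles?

61

The union is the simple quadrilateral with vertices (-7,10), (-10,5), (0,7), (-2,20) in order.
Using the shoelace formula, 2A = |[(-7)·5 − (-10)·10] + [(-10)·7 − 0·5] + [0·20 − (-2)·7] + [(-2)·10 − (-7)·20]| = 129, so the area is 64.5.
Along each edge there are gcd(|Δx|,|Δy|)+1 lattice points, so counting each shared vertex once the boundary has gcd(3,5) + gcd(10,2) + gcd(2,13) + gcd(5,10) = 1+2+1+5 = 9.
By Pick's theorem I = A − B/2 + 1 = 64.5 − 9/2 + 1 = 61.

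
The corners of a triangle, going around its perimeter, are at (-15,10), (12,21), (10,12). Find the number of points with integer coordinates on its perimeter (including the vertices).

3

Along each edge there are gcd(|Δx|,|Δy|)+1 lattice points, so counting each shared vertex once the boundary has gcd(27,11) + gcd(2,9) + gcd(25,2) = 1+1+1 = 3.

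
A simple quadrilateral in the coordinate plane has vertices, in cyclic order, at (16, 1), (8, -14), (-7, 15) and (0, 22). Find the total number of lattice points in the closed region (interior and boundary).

364

The shoelace formula gives twice the area as |(16·(-14) − 8·1) + (8·15 − (-7)·(-14)) + ((-7)·22 − 0·15) + (0·1 − 16·22)| = 716, so the area is 358.
The number of boundary lattice points is Σ gcd(|Δx|,|Δy|) = gcd(8,15) + gcd(15,29) + gcd(7,7) + gcd(16,21) = 1+1+7+1 = 10.
Pick's theorem gives I = A − B/2 + 1 = 358 − 10/2 + 1 = 354, so the closed region contains I + B = 354 + 10 = 364 lattice points.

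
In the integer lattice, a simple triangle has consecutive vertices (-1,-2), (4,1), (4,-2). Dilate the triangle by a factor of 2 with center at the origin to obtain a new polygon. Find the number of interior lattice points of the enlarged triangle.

Using the shoelace formula, 2A = |((-1)·1 − 4·(-2)) + (4·(-2) − 4·1) + (4·(-2) − (-1)·(-2))| = 15, so the area is 7.5.
Along each edge there are gcd(|Δx|,|Δy|)+1 lattice points, so counting each shared vertex once the boundary has gcd(5,3) + gcd(0,3) + gcd(5,0) = 1+3+5 = 9.
Scaling by 2 multiplies the area by 2² = 4 (so the new area is 30) and multiplies the boundary lattice-point count by 2, giving 18.
By Pick's theorem, the interior count of the dilated polygon is 30 − 18/2 + 1 = 22.

22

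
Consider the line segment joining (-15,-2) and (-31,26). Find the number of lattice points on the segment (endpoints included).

5

The number of lattice points on a segment between lattice points is gcd(|Δx|,|Δy|) + 1 = gcd(16,28) + 1 = 4 + 1 = 5.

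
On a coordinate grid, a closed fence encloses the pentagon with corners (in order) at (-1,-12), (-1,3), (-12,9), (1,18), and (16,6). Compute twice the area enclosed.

By the shoelace formula, twice the signed area is |[(-1)·3 − (-1)·(-12)] + [(-1)·9 − (-12)·3] + [(-12)·18 − 1·9] + [1·6 − 16·18] + [16·(-12) − (-1)·6]| = 681, so the area is 340.5.

681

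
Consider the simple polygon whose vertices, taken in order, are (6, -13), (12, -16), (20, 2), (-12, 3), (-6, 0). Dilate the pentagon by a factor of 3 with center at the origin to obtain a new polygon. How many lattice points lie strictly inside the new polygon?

2614

By the shoelace formula, twice the signed area is |[6·(-16) − 12·(-13)] + [12·2 − 20·(-16)] + [20·3 − (-12)·2] + [(-12)·0 − (-6)·3] + [(-6)·(-13) − 6·0]| = 584, so the area is 292.
Summing gcd(|Δx|,|Δy|) over the edges gives the boundary count: gcd(6,3) + gcd(8,18) + gcd(32,1) + gcd(6,3) + gcd(12,13) = 3+2+1+3+1 = 10.
Scaling by 3 multiplies the area by 3² = 9 (so the new area is 2628) and multiplies the boundary lattice-point count by 3, giving 30.
By Pick's theorem, the interior count of the dilated polygon is 2628 − 30/2 + 1 = 2614.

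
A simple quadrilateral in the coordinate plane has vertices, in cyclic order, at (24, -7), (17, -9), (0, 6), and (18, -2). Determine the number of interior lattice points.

89

Using the shoelace formula, 2A = |(24·(-9) − 17·(-7)) + (17·6 − 0·(-9)) + (0·(-2) − 18·6) + (18·(-7) − 24·(-2))| = 181, so the area is 181/2.
The number of boundary lattice points is Σ gcd(|Δx|,|Δy|) = gcd(7,2) + gcd(17,15) + gcd(18,8) + gcd(6,5) = 1+1+2+1 = 5.
By Pick's theorem A = I + B/2 − 1, so I = 181/2 − 5/2 + 1 = 89.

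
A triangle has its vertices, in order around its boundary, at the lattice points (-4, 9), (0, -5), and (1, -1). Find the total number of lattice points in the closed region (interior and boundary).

20

The shoelace formula gives twice the area as |[(-4)·(-5) − 0·9] + [0·(-1) − 1·(-5)] + [1·9 − (-4)·(-1)]| = 30, so the area is 15.
Along each edge there are gcd(|Δx|,|Δy|)+1 lattice points, so counting each shared vertex once the boundary has gcd(4,14) + gcd(1,4) + gcd(5,10) = 2+1+5 = 8.
Pick's theorem gives I = A − B/2 + 1 = 15 − 8/2 + 1 = 12, so the closed region contains I + B = 12 + 8 = 20 lattice points.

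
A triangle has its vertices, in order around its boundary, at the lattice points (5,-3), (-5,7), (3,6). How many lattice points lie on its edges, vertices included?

The number of boundary lattice points is Σ gcd(|Δx|,|Δy|) = gcd(10,10) + gcd(8,1) + gcd(2,9) = 10+1+1 = 12.

12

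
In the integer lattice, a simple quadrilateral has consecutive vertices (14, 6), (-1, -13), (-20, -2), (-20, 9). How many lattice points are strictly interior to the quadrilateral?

Using the shoelace formula, 2A = |[14·(-13) − (-1)·6] + [(-1)·(-2) − (-20)·(-13)] + [(-20)·9 − (-20)·(-2)] + [(-20)·6 − 14·9]| = 900, so the area is 450.
Summing gcd(|Δx|,|Δy|) over the edges gives the boundary count: gcd(15,19) + gcd(19,11) + gcd(0,11) + gcd(34,3) = 1+1+11+1 = 14.
By Pick's theorem A = I + B/2 − 1, so I = 450 − 14/2 + 1 = 444.

444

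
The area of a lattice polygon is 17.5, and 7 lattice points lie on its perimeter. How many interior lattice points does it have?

From Pick's theorem, I = A − B/2 + 1 = 17.5 − 7/2 + 1 = 15.

15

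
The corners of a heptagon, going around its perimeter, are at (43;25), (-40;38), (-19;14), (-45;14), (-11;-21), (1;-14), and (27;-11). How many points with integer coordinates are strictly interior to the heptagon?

Using the shoelace formula, 2A = |(43·38 − (-40)·25) + ((-40)·14 − (-19)·38) + ((-19)·14 − (-45)·14) + ((-45)·(-21) − (-11)·14) + ((-11)·(-14) − 1·(-21)) + (1·(-11) − 27·(-14)) + (27·25 − 43·(-11))| = 5949, so the area is 5949/2.
Along each edge there are gcd(|Δx|,|Δy|)+1 lattice points, so counting each shared vertex once the boundary has gcd(83,13) + gcd(21,24) + gcd(26,0) + gcd(34,35) + gcd(12,7) + gcd(26,3) + gcd(16,36) = 1+3+26+1+1+1+4 = 37.
By Pick's theorem A = I + B/2 − 1, so I = 5949/2 − 37/2 + 1 = 2957.

2957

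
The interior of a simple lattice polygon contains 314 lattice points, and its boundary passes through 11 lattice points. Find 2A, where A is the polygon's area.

637

Pick's theorem states A = I + B/2 − 1, so A = 314 + 11/2 − 1 = 637/2.
Hence 2A = 637.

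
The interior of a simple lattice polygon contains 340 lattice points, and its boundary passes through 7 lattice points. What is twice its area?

Pick's theorem states A = I + B/2 − 1, so A = 340 + 7/2 − 1 = 685/2.
Hence 2A = 685.

685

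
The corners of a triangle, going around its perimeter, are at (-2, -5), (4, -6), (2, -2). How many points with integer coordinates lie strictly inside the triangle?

Using the shoelace formula, 2A = |((-2)·(-6) − 4·(-5)) + (4·(-2) − 2·(-6)) + (2·(-5) − (-2)·(-2))| = 22, so the area is 11.
Along each edge there are gcd(|Δx|,|Δy|)+1 lattice points, so counting each shared vertex once the boundary has gcd(6,1) + gcd(2,4) + gcd(4,3) = 1+2+1 = 4.
By Pick's theorem A = I + B/2 − 1, so I = 11 − 4/2 + 1 = 10.

10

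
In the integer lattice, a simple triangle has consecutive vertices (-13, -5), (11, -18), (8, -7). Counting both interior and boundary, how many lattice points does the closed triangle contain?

115

By the shoelace formula, twice the signed area is |((-13)·(-18) − 11·(-5)) + (11·(-7) − 8·(-18)) + (8·(-5) − (-13)·(-7))| = 225, so the area is 112.5.
Along each edge there are gcd(|Δx|,|Δy|)+1 lattice points, so counting each shared vertex once the boundary has gcd(24,13) + gcd(3,11) + gcd(21,2) = 1+1+1 = 3.
Pick's theorem gives I = A − B/2 + 1 = 112.5 − 3/2 + 1 = 112, so the closed region contains I + B = 112 + 3 = 115 lattice points.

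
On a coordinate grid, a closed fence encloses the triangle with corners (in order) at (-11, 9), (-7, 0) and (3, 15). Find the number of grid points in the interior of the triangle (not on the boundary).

72

By the shoelace formula, twice the signed area is |((-11)·0 − (-7)·9) + ((-7)·15 − 3·0) + (3·9 − (-11)·15)| = 150, so the area is 75.
The number of boundary lattice points is Σ gcd(|Δx|,|Δy|) = gcd(4,9) + gcd(10,15) + gcd(14,6) = 1+5+2 = 8.
Pick's theorem gives I = A − B/2 + 1 = 75 − 8/2 + 1 = 72.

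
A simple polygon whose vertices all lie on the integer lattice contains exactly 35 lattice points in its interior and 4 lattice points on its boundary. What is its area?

By Pick's theorem, A = I + B/2 − 1 = 35 + 4/2 − 1 = 36.

36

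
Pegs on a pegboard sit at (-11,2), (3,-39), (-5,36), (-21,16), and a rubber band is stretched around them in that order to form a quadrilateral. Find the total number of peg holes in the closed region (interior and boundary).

Using the shoelace formula, 2A = |[(-11)·(-39) − 3·2] + [3·36 − (-5)·(-39)] + [(-5)·16 − (-21)·36] + [(-21)·2 − (-11)·16]| = 1146, so the area is 573.
The number of boundary lattice points is Σ gcd(|Δx|,|Δy|) = gcd(14,41) + gcd(8,75) + gcd(16,20) + gcd(10,14) = 1+1+4+2 = 8.
Pick's theorem gives I = A − B/2 + 1 = 573 − 8/2 + 1 = 570, so the closed region contains I + B = 570 + 8 = 578 lattice points.

578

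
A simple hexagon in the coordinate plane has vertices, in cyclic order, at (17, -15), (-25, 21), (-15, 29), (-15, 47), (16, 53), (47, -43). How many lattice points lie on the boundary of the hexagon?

30

Summing gcd(|Δx|,|Δy|) over the edges gives the boundary count: gcd(42,36) + gcd(10,8) + gcd(0,18) + gcd(31,6) + gcd(31,96) + gcd(30,28) = 6+2+18+1+1+2 = 30.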